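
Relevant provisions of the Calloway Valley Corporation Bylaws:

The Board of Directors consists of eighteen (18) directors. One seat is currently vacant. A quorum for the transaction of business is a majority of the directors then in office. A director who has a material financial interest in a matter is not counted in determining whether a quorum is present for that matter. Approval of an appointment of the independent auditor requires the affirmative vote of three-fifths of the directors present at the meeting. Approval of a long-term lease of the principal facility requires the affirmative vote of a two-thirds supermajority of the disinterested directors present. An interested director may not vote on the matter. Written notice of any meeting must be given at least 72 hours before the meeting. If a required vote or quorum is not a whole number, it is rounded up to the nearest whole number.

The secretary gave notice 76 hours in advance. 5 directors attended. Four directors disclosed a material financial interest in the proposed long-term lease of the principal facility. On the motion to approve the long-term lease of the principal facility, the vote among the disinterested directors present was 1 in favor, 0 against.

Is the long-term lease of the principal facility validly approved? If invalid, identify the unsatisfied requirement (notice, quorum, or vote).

Notice: 76 hours given; 72 required (76 ≥ 72). Satisfied.
Quorum: 5 present, but the 4 interested directors do not count, leaving 1. Quorum is 9. Not satisfied.
Vote: the long-term lease of the principal facility requires two-thirds of the disinterested directors present (5 − 4 = 1). 2/3 of 1 = 0.67, rounded up to 1, so 1 affirmative vote is needed; 1 voted in favor. Satisfied. (Moot — without a quorum no business can be validly transacted.)

Invalid — quorum requirement not satisfied.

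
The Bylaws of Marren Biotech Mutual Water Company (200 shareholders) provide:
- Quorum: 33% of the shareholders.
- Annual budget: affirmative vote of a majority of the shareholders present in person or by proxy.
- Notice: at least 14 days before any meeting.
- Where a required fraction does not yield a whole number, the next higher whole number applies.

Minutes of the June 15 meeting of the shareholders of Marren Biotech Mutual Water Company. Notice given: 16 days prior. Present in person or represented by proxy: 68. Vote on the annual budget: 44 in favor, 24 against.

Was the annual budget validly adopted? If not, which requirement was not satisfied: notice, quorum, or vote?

Notice: 16 days given; 14 required. Satisfied.
Quorum: 33% of 200 = 66; 68 present. Satisfied.
Vote: requires a majority of those present (68); a majority of 68 is 35, so 35 needed; 44 in favor. Satisfied.

Valid — all requirements satisfied.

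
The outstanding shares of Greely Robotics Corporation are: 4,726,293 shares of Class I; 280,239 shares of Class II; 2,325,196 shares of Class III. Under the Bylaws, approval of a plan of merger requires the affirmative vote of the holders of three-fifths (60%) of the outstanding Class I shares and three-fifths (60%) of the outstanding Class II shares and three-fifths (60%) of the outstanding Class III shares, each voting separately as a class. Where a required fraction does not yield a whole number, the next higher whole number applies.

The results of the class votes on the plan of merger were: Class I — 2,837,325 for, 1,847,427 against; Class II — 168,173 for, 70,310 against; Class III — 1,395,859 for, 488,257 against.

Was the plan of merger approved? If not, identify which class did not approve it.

Approved — every class gave the required vote.

Class I: 3/5 of 4726293 = 2835775.80, rounded up to 2835776; 2,835,776 required, 2,837,325 in favor — approved.
Class II: 3/5 of 280239 = 168143.40, rounded up to 168144; 168,144 required, 168,173 in favor — approved.
Class III: 3/5 of 2325196 = 1395117.60, rounded up to 1395118; 1,395,118 required, 1,395,859 in favor — approved.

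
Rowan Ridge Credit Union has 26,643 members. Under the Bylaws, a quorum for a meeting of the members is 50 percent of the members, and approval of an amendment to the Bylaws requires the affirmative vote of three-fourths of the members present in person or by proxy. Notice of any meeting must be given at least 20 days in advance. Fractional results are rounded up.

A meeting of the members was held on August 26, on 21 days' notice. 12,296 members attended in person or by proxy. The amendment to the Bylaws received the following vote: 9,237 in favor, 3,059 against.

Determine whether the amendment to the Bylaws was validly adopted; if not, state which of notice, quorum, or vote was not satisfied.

Invalid — quorum requirement not satisfied.

Notice: 21 days given; 20 required. Satisfied.
Quorum: 50% of 26,643 = 13,321.50, rounded up to 13,322; 12,296 present. Not satisfied.
Vote: requires three-fourths of those present (12,296); 3/4 of 12296 = 9222, so 9,222 needed; 9,237 in favor. Satisfied.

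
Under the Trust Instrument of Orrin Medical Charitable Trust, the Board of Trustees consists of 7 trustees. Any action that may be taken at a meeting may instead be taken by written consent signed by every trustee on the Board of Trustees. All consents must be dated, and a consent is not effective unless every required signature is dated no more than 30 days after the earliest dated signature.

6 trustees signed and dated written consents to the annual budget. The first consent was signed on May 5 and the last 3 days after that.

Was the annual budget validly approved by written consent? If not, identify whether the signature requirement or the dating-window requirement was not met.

Signatures required: every one of 7 — unanimous means all 7, so 7 needed; 6 signed. Insufficient.
Dating window: the latest signature is 3 days after the earliest; the limit is 30 days. Within the window.

Not effective — insufficient signatures.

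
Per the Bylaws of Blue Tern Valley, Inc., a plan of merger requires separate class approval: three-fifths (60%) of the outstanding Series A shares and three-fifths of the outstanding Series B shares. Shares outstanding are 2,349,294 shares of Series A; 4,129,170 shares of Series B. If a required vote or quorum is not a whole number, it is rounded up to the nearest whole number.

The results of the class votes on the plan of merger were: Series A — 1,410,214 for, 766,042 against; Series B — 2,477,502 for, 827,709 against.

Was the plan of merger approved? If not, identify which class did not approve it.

Series A: 3/5 of 2349294 = 1409576.40, rounded up to 1409577; 1,409,577 required, 1,410,214 in favor — approved.
Series B: 3/5 of 4129170 = 2477502; 2,477,502 required, 2,477,502 in favor — approved.

Approved — every class gave the required vote.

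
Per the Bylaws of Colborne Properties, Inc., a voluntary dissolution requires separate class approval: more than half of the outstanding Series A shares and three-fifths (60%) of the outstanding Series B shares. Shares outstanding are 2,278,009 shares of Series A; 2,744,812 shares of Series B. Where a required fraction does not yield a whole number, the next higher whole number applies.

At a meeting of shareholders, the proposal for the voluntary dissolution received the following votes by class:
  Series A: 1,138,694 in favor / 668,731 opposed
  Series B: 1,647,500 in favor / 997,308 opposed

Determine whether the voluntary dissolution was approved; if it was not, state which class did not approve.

Not approved — the Series A shares did not give the required vote.

Series A: a majority of 2278009 is 1139005; 1,139,005 required, 1,138,694 in favor — not approved.
Series B: 3/5 of 2744812 = 1646887.20, rounded up to 1646888; 1,646,888 required, 1,647,500 in favor — approved.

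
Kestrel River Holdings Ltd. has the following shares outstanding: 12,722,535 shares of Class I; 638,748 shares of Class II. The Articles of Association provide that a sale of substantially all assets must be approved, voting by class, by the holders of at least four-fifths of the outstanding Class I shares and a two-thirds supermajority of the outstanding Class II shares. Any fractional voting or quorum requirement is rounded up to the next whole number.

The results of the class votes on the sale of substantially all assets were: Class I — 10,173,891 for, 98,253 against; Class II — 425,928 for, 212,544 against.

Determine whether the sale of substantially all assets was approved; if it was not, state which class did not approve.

Class I: 4/5 of 12722535 = 10178028; 10,178,028 required, 10,173,891 in favor — not approved.
Class II: 2/3 of 638748 = 425832; 425,832 required, 425,928 in favor — approved.

Not approved — the Class I shares did not give the required vote.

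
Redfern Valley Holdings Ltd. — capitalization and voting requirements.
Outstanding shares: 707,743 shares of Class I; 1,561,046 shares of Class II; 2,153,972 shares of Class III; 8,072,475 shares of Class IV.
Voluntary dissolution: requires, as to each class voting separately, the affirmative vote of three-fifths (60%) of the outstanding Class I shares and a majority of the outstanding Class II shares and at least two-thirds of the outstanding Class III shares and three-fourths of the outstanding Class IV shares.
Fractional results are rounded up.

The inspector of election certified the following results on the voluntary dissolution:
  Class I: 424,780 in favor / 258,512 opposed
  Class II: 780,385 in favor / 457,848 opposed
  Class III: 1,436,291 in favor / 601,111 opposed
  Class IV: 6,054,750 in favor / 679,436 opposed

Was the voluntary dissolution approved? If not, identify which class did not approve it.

Not approved — the Class II shares did not give the required vote.

Class I: 3/5 of 707743 = 424645.80, rounded up to 424646; 424,646 required, 424,780 in favor — approved.
Class II: a majority of 1561046 is 780524; 780,524 required, 780,385 in favor — not approved.
Class III: 2/3 of 2153972 = 1435981.33, rounded up to 1435982; 1,435,982 required, 1,436,291 in favor — approved.
Class IV: 3/4 of 8072475 = 6054356.25, rounded up to 6054357; 6,054,357 required, 6,054,750 in favor — approved.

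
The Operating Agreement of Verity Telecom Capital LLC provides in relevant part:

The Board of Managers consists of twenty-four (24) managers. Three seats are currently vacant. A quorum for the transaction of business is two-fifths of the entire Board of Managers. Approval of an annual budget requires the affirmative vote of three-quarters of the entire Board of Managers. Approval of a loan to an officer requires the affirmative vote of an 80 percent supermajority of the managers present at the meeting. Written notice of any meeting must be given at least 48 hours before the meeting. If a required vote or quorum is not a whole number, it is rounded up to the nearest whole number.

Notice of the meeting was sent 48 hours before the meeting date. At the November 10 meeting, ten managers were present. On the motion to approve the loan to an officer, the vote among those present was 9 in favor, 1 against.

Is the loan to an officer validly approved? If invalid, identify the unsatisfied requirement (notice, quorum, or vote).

Notice: 48 hours given; 48 required (48 ≥ 48). Satisfied.
Quorum: 10 present; quorum is 10. Satisfied.
Vote: the loan to an officer requires four-fifths of the managers present (10). 4/5 of 10 = 8, so 8 affirmative votes are needed; 9 voted in favor. Satisfied.

Valid — all requirements satisfied.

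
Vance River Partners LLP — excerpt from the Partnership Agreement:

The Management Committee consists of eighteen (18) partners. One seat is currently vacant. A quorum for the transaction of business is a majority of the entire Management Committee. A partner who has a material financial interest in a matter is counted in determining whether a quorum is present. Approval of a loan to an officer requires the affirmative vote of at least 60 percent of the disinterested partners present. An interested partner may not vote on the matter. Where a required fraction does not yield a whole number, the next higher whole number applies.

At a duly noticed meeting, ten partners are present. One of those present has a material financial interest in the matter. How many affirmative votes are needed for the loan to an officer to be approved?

6

The loan to an officer requires three-fifths of the disinterested partners present (10 − 1 = 9).
3/5 of 9 = 5.40, rounded up to 6.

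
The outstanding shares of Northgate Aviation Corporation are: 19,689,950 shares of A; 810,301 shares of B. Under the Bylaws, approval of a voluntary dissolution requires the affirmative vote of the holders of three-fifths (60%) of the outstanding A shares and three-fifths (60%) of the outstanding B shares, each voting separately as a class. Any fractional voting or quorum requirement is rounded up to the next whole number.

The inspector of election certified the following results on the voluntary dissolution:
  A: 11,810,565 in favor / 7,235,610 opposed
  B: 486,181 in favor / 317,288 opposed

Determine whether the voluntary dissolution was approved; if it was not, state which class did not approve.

Not approved — the A shares did not give the required vote.

A: 3/5 of 19689950 = 11813970; 11,813,970 required, 11,810,565 in favor — not approved.
B: 3/5 of 810301 = 486180.60, rounded up to 486181; 486,181 required, 486,181 in favor — approved.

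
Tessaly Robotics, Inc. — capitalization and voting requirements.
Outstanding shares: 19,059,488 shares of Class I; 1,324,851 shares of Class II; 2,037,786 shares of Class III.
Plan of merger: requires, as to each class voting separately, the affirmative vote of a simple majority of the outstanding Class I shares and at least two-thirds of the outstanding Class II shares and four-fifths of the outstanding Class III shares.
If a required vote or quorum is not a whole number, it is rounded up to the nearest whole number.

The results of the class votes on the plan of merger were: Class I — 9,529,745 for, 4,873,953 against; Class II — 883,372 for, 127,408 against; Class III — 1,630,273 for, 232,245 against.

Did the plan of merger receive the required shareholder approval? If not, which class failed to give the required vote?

Approved — every class gave the required vote.

Class I: a majority of 19059488 is 9529745; 9,529,745 required, 9,529,745 in favor — approved.
Class II: 2/3 of 1324851 = 883234; 883,234 required, 883,372 in favor — approved.
Class III: 4/5 of 2037786 = 1630228.80, rounded up to 1630229; 1,630,229 required, 1,630,273 in favor — approved.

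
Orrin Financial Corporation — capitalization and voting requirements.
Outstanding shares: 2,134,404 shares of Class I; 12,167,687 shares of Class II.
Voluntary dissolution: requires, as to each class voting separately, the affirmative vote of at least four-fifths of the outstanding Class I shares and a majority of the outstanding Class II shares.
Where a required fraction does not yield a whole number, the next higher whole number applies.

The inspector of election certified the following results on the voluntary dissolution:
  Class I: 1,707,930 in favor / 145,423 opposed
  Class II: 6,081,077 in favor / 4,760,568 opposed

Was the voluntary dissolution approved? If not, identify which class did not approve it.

Not approved — the Class II shares did not give the required vote.

Class I: 4/5 of 2134404 = 1707523.20, rounded up to 1707524; 1,707,524 required, 1,707,930 in favor — approved.
Class II: a majority of 12167687 is 6083844; 6,083,844 required, 6,081,077 in favor — not approved.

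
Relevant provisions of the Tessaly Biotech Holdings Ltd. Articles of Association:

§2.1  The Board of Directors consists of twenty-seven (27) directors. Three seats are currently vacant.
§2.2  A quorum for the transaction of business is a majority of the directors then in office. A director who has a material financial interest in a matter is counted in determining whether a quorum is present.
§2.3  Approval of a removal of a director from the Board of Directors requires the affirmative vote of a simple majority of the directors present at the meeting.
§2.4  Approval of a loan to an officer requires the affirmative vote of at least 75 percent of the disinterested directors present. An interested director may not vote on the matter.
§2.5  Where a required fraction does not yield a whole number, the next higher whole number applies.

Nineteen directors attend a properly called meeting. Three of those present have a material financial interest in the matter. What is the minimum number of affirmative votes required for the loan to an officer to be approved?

The loan to an officer requires three-fourths of the disinterested directors present (19 − 3 = 16).
3/4 of 16 = 12.

12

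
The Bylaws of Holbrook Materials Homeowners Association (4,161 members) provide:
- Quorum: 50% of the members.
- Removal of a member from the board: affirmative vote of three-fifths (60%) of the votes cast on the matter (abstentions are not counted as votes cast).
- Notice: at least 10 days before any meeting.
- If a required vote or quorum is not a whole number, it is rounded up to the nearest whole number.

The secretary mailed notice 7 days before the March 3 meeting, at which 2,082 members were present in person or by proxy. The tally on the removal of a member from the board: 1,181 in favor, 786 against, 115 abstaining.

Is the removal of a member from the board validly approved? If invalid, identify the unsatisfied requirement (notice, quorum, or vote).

Notice: 7 days given; 10 required. Not satisfied.
Quorum: 50% of 4,161 = 2,080.50, rounded up to 2,081; 2,082 present. Satisfied.
Vote: requires three-fifths of the votes cast (2,082 − 115 abstaining = 1,967); 3/5 of 1967 = 1180.20, rounded up to 1181, so 1,181 needed; 1,181 in favor. Satisfied.

Invalid — notice requirement not satisfied.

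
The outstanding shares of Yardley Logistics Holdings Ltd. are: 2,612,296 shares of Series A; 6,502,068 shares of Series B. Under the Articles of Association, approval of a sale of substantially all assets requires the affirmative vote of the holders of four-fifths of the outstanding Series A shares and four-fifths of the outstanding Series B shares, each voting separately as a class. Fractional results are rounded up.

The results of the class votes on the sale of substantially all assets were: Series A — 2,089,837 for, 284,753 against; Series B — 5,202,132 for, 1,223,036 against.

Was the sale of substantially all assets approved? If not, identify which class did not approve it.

Approved — every class gave the required vote.

Series A: 4/5 of 2612296 = 2089836.80, rounded up to 2089837; 2,089,837 required, 2,089,837 in favor — approved.
Series B: 4/5 of 6502068 = 5201654.40, rounded up to 5201655; 5,201,655 required, 5,202,132 in favor — approved.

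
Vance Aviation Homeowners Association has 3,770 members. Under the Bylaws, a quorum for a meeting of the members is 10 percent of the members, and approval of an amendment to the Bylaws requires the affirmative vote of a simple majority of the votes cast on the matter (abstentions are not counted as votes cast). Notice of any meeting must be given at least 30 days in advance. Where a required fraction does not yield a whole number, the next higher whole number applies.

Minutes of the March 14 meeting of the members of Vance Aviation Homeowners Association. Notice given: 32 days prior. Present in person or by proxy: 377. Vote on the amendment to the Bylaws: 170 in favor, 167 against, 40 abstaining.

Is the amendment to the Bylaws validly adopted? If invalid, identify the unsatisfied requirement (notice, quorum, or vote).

Valid — all requirements satisfied.

Notice: 32 days given; 30 required. Satisfied.
Quorum: 10% of 3,770 = 377; 377 present. Satisfied.
Vote: requires a majority of the votes cast (377 − 40 abstaining = 337); a majority of 337 is 169, so 169 needed; 170 in favor. Satisfied.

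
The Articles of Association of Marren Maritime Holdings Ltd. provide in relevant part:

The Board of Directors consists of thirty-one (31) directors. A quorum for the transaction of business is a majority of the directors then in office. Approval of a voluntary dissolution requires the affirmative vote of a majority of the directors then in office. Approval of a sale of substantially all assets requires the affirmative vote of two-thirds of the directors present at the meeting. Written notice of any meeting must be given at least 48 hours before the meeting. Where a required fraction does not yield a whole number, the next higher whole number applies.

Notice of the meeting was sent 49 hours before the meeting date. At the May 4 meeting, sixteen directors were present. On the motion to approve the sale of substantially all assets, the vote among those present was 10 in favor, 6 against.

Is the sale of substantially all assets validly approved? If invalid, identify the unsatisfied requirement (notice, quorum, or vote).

Notice: 49 hours given; 48 required (49 ≥ 48). Satisfied.
Quorum: 16 present; quorum is 16. Satisfied.
Vote: the sale of substantially all assets requires two-thirds of the directors present (16). 2/3 of 16 = 10.67, rounded up to 11, so 11 affirmative votes are needed; 10 voted in favor. Not satisfied.

Invalid — vote requirement not satisfied.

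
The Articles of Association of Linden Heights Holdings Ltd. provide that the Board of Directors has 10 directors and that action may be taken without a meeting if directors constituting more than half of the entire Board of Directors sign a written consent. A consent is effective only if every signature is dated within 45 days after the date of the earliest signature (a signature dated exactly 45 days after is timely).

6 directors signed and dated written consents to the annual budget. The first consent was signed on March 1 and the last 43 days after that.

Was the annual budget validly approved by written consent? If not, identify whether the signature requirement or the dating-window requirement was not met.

Effective — both the signature and dating-window requirements are satisfied.

Signatures required: more than half of 10 — a majority of 10 is 6, so 6 needed; 6 signed. Sufficient.
Dating window: the latest signature is 43 days after the earliest; the limit is 45 days. Within the window.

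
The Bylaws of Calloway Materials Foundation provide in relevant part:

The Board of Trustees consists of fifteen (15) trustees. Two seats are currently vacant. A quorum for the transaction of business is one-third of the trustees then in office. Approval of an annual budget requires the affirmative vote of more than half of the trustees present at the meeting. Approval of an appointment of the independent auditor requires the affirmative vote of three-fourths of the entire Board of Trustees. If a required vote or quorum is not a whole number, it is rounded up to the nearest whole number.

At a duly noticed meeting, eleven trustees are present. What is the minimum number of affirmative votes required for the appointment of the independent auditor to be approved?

12

The appointment of the independent auditor requires three-fourths of the entire Board of Trustees (15).
3/4 of 15 = 11.25, rounded up to 12.
(Only 11 can vote, so the appointment of the independent auditor cannot pass at this meeting, but the required vote is still 12.)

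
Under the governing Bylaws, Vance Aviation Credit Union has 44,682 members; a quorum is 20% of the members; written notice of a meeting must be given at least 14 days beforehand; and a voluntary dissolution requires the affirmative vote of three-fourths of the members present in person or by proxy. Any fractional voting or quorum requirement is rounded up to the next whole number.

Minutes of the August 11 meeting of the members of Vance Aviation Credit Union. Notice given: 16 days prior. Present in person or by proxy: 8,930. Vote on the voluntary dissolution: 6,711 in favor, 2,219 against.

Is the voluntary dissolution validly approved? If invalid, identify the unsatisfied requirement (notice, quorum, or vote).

Notice: 16 days given; 14 required. Satisfied.
Quorum: 20% of 44,682 = 8,936.40, rounded up to 8,937; 8,930 present. Not satisfied.
Vote: requires three-fourths of those present (8,930); 3/4 of 8930 = 6697.50, rounded up to 6698, so 6,698 needed; 6,711 in favor. Satisfied.

Invalid — quorum requirement not satisfied.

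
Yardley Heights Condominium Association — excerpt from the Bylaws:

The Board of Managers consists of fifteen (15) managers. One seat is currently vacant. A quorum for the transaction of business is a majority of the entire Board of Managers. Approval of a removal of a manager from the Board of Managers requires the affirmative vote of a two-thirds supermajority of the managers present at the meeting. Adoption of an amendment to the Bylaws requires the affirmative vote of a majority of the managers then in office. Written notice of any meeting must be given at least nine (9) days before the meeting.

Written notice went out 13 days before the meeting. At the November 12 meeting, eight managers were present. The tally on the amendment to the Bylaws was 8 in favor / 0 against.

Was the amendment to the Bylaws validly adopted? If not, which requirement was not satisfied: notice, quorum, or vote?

Notice: 13 days given; 9 required (13 ≥ 9). Satisfied.
Quorum: 8 present; quorum is 8. Satisfied.
Vote: the amendment to the Bylaws requires a majority of the managers then in office (14). A majority of 14 is 8, so 8 affirmative votes are needed; 8 voted in favor. Satisfied.

Valid — all requirements satisfied.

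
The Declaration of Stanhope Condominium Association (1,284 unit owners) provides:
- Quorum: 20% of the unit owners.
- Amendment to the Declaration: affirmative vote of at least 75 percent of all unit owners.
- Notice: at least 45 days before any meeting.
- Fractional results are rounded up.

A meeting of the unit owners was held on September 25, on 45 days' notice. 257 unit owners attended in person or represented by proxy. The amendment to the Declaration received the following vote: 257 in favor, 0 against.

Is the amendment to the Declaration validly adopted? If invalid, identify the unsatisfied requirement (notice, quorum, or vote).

Notice: 45 days given; 45 required. Satisfied.
Quorum: 20% of 1,284 = 256.80, rounded up to 257; 257 present. Satisfied.
Vote: requires three-fourths of all unit owners (1,284); 3/4 of 1284 = 963, so 963 needed; 257 in favor. Not satisfied.

Invalid — vote requirement not satisfied.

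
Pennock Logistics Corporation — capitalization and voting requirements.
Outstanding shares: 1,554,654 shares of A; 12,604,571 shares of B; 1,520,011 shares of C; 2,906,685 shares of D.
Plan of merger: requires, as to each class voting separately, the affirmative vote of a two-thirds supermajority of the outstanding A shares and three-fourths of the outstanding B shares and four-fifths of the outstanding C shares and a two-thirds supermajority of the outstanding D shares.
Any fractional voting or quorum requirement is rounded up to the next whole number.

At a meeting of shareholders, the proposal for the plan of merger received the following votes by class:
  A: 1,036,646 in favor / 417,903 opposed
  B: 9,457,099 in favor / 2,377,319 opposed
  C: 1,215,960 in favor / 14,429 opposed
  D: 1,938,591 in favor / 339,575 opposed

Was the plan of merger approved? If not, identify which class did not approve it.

Not approved — the C shares did not give the required vote.

A: 2/3 of 1554654 = 1036436; 1,036,436 required, 1,036,646 in favor — approved.
B: 3/4 of 12604571 = 9453428.25, rounded up to 9453429; 9,453,429 required, 9,457,099 in favor — approved.
C: 4/5 of 1520011 = 1216008.80, rounded up to 1216009; 1,216,009 required, 1,215,960 in favor — not approved.
D: 2/3 of 2906685 = 1937790; 1,937,790 required, 1,938,591 in favor — approved.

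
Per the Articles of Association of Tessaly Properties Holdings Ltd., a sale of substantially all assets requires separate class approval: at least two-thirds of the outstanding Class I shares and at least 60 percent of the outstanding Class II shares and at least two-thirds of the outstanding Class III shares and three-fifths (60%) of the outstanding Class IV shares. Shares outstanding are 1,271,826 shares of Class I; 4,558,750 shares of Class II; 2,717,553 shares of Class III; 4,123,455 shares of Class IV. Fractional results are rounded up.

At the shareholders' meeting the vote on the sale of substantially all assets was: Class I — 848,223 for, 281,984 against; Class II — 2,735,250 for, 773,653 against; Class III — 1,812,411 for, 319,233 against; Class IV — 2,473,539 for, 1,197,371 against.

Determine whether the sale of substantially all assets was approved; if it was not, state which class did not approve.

Not approved — the Class IV shares did not give the required vote.

Class I: 2/3 of 1271826 = 847884; 847,884 required, 848,223 in favor — approved.
Class II: 3/5 of 4558750 = 2735250; 2,735,250 required, 2,735,250 in favor — approved.
Class III: 2/3 of 2717553 = 1811702; 1,811,702 required, 1,812,411 in favor — approved.
Class IV: 3/5 of 4123455 = 2474073; 2,474,073 required, 2,473,539 in favor — not approved.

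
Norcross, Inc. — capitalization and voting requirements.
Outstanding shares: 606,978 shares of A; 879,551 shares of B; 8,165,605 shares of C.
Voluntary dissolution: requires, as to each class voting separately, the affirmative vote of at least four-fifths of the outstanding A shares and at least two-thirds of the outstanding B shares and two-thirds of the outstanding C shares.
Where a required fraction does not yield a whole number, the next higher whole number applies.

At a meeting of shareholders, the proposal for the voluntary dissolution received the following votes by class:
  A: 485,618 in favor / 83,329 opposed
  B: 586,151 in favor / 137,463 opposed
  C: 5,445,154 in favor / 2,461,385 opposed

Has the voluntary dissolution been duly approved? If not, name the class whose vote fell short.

Not approved — the B shares did not give the required vote.

A: 4/5 of 606978 = 485582.40, rounded up to 485583; 485,583 required, 485,618 in favor — approved.
B: 2/3 of 879551 = 586367.33, rounded up to 586368; 586,368 required, 586,151 in favor — not approved.
C: 2/3 of 8165605 = 5443736.67, rounded up to 5443737; 5,443,737 required, 5,445,154 in favor — approved.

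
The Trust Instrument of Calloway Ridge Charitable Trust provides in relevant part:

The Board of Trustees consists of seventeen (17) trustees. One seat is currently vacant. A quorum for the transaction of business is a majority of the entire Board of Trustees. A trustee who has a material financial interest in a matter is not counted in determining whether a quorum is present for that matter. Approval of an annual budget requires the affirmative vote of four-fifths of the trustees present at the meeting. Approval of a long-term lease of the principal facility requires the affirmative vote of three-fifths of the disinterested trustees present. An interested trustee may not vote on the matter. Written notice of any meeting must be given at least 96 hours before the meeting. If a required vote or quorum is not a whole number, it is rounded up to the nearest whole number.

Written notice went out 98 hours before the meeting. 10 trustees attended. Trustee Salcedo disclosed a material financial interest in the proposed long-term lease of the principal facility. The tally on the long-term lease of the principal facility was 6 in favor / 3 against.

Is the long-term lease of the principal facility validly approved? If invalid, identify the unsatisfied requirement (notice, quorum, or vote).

Notice: 98 hours given; 96 required (98 ≥ 96). Satisfied.
Quorum: 10 present, but the 1 interested trustee does not count, leaving 9. Quorum is 9. Satisfied.
Vote: the long-term lease of the principal facility requires three-fifths of the disinterested trustees present (10 − 1 = 9). 3/5 of 9 = 5.40, rounded up to 6, so 6 affirmative votes are needed; 6 voted in favor. Satisfied.

Valid — all requirements satisfied.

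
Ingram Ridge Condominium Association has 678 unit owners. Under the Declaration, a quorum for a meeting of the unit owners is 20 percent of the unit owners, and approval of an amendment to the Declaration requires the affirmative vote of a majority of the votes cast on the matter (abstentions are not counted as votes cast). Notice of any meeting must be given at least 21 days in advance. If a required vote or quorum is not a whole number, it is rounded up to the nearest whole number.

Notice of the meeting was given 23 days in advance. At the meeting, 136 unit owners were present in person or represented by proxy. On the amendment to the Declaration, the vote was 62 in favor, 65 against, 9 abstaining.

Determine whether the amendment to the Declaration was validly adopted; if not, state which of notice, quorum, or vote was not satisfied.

Invalid — vote requirement not satisfied.

Notice: 23 days given; 21 required. Satisfied.
Quorum: 20% of 678 = 135.60, rounded up to 136; 136 present. Satisfied.
Vote: requires a majority of the votes cast (136 − 9 abstaining = 127); a majority of 127 is 64, so 64 needed; 62 in favor. Not satisfied.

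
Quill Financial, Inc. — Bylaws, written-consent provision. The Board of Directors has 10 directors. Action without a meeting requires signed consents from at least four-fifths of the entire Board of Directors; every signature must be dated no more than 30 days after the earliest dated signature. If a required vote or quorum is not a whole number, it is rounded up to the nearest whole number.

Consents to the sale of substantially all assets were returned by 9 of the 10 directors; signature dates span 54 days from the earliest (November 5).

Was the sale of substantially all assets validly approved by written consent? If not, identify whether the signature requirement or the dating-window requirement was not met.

Not effective — dating-window requirement not satisfied.

Signatures required: at least four-fifths of 10 — 4/5 of 10 = 8, so 8 needed; 9 signed. Sufficient.
Dating window: the latest signature is 54 days after the earliest; the limit is 30 days. Outside the window.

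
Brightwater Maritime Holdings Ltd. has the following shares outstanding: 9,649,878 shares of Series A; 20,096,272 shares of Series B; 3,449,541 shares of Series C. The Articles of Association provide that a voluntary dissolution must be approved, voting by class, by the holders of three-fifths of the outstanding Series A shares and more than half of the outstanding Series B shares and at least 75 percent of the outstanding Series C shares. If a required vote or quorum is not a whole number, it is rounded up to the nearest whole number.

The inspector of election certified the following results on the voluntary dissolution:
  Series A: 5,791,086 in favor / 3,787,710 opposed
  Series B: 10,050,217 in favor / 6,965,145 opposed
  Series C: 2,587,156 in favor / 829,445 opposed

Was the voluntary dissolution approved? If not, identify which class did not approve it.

Series A: 3/5 of 9649878 = 5789926.80, rounded up to 5789927; 5,789,927 required, 5,791,086 in favor — approved.
Series B: a majority of 20096272 is 10048137; 10,048,137 required, 10,050,217 in favor — approved.
Series C: 3/4 of 3449541 = 2587155.75, rounded up to 2587156; 2,587,156 required, 2,587,156 in favor — approved.

Approved — every class gave the required vote.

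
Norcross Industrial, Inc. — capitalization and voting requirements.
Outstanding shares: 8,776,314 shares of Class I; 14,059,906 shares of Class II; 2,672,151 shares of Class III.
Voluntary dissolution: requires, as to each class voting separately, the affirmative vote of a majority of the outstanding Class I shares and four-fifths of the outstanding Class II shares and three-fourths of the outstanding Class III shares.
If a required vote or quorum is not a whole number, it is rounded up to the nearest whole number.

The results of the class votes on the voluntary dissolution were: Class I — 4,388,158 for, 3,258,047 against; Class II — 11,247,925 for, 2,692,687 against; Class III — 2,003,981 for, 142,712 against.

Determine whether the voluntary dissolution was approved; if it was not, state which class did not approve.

Not approved — the Class III shares did not give the required vote.

Class I: a majority of 8776314 is 4388158; 4,388,158 required, 4,388,158 in favor — approved.
Class II: 4/5 of 14059906 = 11247924.80, rounded up to 11247925; 11,247,925 required, 11,247,925 in favor — approved.
Class III: 3/4 of 2672151 = 2004113.25, rounded up to 2004114; 2,004,114 required, 2,003,981 in favor — not approved.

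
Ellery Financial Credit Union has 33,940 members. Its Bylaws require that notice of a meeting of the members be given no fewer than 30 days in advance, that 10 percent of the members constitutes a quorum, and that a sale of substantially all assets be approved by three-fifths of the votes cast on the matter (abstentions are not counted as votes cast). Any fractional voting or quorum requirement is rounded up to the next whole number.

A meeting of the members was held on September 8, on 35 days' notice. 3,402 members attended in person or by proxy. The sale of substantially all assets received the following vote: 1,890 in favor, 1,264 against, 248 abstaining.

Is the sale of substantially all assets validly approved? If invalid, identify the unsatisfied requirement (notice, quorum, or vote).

Invalid — vote requirement not satisfied.

Notice: 35 days given; 30 required. Satisfied.
Quorum: 10% of 33,940 = 3,394; 3,402 present. Satisfied.
Vote: requires three-fifths of the votes cast (3,402 − 248 abstaining = 3,154); 3/5 of 3154 = 1892.40, rounded up to 1893, so 1,893 needed; 1,890 in favor. Not satisfied.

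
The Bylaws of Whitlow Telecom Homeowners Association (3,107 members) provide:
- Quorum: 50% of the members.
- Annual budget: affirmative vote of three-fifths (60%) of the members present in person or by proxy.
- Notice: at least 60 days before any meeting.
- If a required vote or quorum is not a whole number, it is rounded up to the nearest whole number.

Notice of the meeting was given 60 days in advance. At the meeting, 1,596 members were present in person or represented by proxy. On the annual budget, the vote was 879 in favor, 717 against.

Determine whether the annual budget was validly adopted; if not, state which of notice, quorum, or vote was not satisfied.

Notice: 60 days given; 60 required. Satisfied.
Quorum: 50% of 3,107 = 1,553.50, rounded up to 1,554; 1,596 present. Satisfied.
Vote: requires three-fifths of those present (1,596); 3/5 of 1596 = 957.60, rounded up to 958, so 958 needed; 879 in favor. Not satisfied.

Invalid — vote requirement not satisfied.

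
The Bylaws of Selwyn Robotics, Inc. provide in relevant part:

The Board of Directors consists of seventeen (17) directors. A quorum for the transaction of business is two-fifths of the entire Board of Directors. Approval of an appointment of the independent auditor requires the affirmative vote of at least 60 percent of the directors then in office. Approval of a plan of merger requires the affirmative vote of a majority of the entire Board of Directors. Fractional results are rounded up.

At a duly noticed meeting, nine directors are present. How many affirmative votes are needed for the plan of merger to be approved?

The plan of merger requires a majority of the entire Board of Directors (17).
A majority of 17 is 9.

9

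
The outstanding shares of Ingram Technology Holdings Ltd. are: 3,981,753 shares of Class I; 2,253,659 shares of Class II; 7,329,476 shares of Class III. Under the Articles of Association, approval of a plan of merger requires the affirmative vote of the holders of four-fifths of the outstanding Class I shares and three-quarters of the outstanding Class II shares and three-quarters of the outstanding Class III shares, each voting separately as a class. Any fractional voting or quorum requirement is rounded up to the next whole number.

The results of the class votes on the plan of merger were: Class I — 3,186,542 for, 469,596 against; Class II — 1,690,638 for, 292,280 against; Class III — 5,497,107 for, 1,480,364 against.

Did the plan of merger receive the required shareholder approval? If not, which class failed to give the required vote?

Class I: 4/5 of 3981753 = 3185402.40, rounded up to 3185403; 3,185,403 required, 3,186,542 in favor — approved.
Class II: 3/4 of 2253659 = 1690244.25, rounded up to 1690245; 1,690,245 required, 1,690,638 in favor — approved.
Class III: 3/4 of 7329476 = 5497107; 5,497,107 required, 5,497,107 in favor — approved.

Approved — every class gave the required vote.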